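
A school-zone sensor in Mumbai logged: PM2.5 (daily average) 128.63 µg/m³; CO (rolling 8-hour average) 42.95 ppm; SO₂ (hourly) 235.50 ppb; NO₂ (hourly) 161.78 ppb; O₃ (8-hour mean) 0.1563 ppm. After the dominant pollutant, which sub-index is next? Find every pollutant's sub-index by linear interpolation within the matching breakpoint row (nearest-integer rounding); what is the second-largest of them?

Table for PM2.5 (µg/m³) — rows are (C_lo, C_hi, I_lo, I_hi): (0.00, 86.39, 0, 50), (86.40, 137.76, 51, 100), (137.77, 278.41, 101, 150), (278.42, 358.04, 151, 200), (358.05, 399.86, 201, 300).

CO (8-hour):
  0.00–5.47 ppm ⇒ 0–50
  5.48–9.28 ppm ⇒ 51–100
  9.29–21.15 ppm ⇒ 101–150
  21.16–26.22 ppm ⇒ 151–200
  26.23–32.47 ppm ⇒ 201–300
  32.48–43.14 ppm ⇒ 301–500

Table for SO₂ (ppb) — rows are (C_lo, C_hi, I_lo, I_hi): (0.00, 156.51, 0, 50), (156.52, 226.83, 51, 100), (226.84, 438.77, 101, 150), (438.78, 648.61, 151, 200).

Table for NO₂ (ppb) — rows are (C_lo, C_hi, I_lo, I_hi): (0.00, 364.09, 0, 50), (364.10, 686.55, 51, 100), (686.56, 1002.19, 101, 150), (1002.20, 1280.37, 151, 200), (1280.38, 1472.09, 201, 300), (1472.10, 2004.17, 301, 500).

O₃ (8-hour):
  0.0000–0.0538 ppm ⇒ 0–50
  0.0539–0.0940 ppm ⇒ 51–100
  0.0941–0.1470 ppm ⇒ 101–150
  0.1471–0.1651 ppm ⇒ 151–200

PM2.5 128.63: bracket 86.40–137.76 → index 51–100; slope 49/51.36, offset 42.23.
AQI = 51 + 49/51.36·42.23 ≈ 91.29 ⇒ 91.
CO: 42.95 ∈ [32.48, 43.14] ↔ index [301, 500].
301 + (42.95−32.48)·(500−301)/(43.14−32.48) = 301 + 10.47·199/10.66 ≈ 496.45, so AQI = 496.
SO₂: row 226.84–438.77 (AQI 101–150). (150−101)·(235.50−226.84)/(438.77−226.84) + 101 = 49·8.66/211.93 + 101 ≈ 103.00 → 103.
NO₂: 161.78 ∈ [0.00, 364.09] ↔ index [0, 50].
0 + (161.78−0.00)·(50−0)/(364.09−0.00) = 0 + 161.78·50/364.09 ≈ 22.22, so AQI = 22.
O₃: 0.1563 lies in 0.1471–0.1651, so I_lo=151, I_hi=200, C_lo=0.1471, C_hi=0.1651.
(200−151)/(0.1651−0.1471) × (0.1563−0.1471) + 151 = 49/0.0180 × 0.0092 + 151 ≈ 176.04 → 176.
Sub-indices: PM2.5→91, CO→496, SO₂→103, NO₂→22, O₃→176. Ranked high→low: 496, 176, 103, 91, 22. Second-highest sub-index = 176.

176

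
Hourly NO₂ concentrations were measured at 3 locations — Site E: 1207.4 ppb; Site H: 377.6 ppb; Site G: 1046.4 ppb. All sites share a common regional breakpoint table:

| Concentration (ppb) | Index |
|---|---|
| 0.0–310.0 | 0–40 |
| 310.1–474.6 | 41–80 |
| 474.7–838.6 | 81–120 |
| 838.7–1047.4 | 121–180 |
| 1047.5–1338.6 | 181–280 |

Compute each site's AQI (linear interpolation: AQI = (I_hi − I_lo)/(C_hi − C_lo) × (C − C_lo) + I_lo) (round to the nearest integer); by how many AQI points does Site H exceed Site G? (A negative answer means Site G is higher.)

Site E: 1207.4 ∈ [1047.5, 1338.6] ↔ index [181, 280].
181 + (1207.4−1047.5)·(280−181)/(1338.6−1047.5) = 181 + 159.9·99/291.1 ≈ 235.38, so AQI = 235.
Site H 377.6: bracket 310.1–474.6 → index 41–80; slope 39/164.5, offset 67.5.
AQI = 41 + 39/164.5·67.5 ≈ 57.00 ⇒ 57.
Site G: 1046.4 lies in 838.7–1047.4, so I_lo=121, I_hi=180, C_lo=838.7, C_hi=1047.4.
(180−121)/(1047.4−838.7) × (1046.4−838.7) + 121 = 59/208.7 × 207.7 + 121 ≈ 179.72 → 180.
AQIs: Site E=235, Site H=57, Site G=180. Site H (57) − Site G (180) = -123.

-123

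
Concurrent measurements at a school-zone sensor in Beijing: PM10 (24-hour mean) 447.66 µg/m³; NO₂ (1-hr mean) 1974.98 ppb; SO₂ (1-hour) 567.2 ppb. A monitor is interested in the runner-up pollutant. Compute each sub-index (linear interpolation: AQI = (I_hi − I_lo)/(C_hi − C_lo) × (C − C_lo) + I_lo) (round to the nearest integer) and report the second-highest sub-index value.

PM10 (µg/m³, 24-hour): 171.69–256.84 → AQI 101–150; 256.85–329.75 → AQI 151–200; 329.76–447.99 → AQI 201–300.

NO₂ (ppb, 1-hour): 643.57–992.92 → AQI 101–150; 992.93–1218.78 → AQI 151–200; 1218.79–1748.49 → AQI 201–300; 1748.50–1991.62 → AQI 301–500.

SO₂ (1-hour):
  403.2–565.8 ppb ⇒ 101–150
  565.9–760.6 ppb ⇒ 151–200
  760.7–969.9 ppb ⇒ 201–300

PM10 447.66: bracket 329.76–447.99 → index 201–300; slope 99/118.23, offset 117.90.
AQI = 201 + 99/118.23·117.90 ≈ 299.72 ⇒ 300.
NO₂ 1974.98: bracket 1748.50–1991.62 → index 301–500; slope 199/243.12, offset 226.48.
AQI = 301 + 199/243.12·226.48 ≈ 486.38 ⇒ 486.
SO₂: row 565.9–760.6 (AQI 151–200). (200−151)·(567.2−565.9)/(760.6−565.9) + 151 = 49·1.3/194.7 + 151 ≈ 151.33 → 151.
Sub-indices: PM10→300, NO₂→486, SO₂→151. Ranked high→low: 486, 300, 151. Second-highest sub-index = 300.

300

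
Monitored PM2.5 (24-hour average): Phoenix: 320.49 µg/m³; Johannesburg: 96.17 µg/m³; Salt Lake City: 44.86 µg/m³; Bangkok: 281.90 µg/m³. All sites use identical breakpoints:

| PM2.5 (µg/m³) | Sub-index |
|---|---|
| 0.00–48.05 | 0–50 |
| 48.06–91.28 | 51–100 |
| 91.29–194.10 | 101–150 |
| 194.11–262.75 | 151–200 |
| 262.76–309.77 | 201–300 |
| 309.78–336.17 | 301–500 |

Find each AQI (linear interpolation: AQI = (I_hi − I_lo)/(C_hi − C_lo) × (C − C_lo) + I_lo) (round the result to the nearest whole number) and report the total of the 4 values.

773

Phoenix 320.49: bracket 309.78–336.17 → index 301–500; slope 199/26.39, offset 10.71.
AQI = 301 + 199/26.39·10.71 ≈ 381.76 ⇒ 382.
Johannesburg: row 91.29–194.10 (AQI 101–150). (150−101)·(96.17−91.29)/(194.10−91.29) + 101 = 49·4.88/102.81 + 101 ≈ 103.33 → 103.
Salt Lake City: 44.86 ∈ [0.00, 48.05] ↔ index [0, 50].
0 + (44.86−0.00)·(50−0)/(48.05−0.00) = 0 + 44.86·50/48.05 ≈ 46.68, so AQI = 47.
Bangkok: 281.90 lies in 262.76–309.77, so I_lo=201, I_hi=300, C_lo=262.76, C_hi=309.77.
(300−201)/(309.77−262.76) × (281.90−262.76) + 201 = 99/47.01 × 19.14 + 201 ≈ 241.31 → 241.
AQIs: Phoenix=382, Johannesburg=103, Salt Lake City=47, Bangkok=241. Sum = 382 + 103 + 47 + 241 = 773.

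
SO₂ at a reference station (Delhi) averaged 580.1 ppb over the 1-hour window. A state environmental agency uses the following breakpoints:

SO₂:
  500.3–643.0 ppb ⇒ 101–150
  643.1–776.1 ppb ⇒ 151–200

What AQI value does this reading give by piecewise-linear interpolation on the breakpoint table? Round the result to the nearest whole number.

128

SO₂ 580.1: bracket 500.3–643.0 → index 101–150; slope 49/142.7, offset 79.8.
AQI = 101 + 49/142.7·79.8 ≈ 128.40 ⇒ 128.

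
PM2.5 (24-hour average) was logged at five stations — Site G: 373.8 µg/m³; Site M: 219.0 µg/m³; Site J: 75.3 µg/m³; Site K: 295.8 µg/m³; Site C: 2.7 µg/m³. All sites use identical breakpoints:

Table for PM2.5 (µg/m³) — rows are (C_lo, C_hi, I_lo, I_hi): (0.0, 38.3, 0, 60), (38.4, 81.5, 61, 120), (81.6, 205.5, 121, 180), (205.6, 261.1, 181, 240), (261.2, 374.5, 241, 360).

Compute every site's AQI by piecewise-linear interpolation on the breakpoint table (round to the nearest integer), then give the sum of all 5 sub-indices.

947

Site G: 373.8 ∈ [261.2, 374.5] ↔ index [241, 360].
241 + (373.8−261.2)·(360−241)/(374.5−261.2) = 241 + 112.6·119/113.3 ≈ 359.26, so AQI = 359.
Site M: 219.0 ∈ [205.6, 261.1] ↔ index [181, 240].
181 + (219.0−205.6)·(240−181)/(261.1−205.6) = 181 + 13.4·59/55.5 ≈ 195.25, so AQI = 195.
Site J 75.3: bracket 38.4–81.5 → index 61–120; slope 59/43.1, offset 36.9.
AQI = 61 + 59/43.1·36.9 ≈ 111.51 ⇒ 112.
Site K: row 261.2–374.5 (AQI 241–360). (360−241)·(295.8−261.2)/(374.5−261.2) + 241 = 119·34.6/113.3 + 241 ≈ 277.34 → 277.
Site C: 2.7 ∈ [0.0, 38.3] ↔ index [0, 60].
0 + (2.7−0.0)·(60−0)/(38.3−0.0) = 0 + 2.7·60/38.3 ≈ 4.23, so AQI = 4.
AQIs: Site G=359, Site M=195, Site J=112, Site K=277, Site C=4. Sum = 359 + 195 + 112 + 277 + 4 = 947.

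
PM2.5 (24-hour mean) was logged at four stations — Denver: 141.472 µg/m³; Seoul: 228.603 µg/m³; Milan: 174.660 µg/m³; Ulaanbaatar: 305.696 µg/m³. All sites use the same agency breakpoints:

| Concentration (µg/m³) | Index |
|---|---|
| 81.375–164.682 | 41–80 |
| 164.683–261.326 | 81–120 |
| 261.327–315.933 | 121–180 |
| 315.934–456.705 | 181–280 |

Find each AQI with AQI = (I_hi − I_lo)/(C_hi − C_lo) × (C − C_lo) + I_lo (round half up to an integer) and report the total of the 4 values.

430

Denver: row 81.375–164.682 (AQI 41–80). (80−41)·(141.472−81.375)/(164.682−81.375) + 41 = 39·60.097/83.307 + 41 ≈ 69.13 → 69.
Seoul: 228.603 lies in 164.683–261.326, so I_lo=81, I_hi=120, C_lo=164.683, C_hi=261.326.
(120−81)/(261.326−164.683) × (228.603−164.683) + 81 = 39/96.643 × 63.920 + 81 ≈ 106.79 → 107.
Milan: 174.660 ∈ [164.683, 261.326] ↔ index [81, 120].
81 + (174.660−164.683)·(120−81)/(261.326−164.683) = 81 + 9.977·39/96.643 ≈ 85.03, so AQI = 85.
Ulaanbaatar 305.696: bracket 261.327–315.933 → index 121–180; slope 59/54.606, offset 44.369.
AQI = 121 + 59/54.606·44.369 ≈ 168.94 ⇒ 169.
AQIs: Denver=69, Seoul=107, Milan=85, Ulaanbaatar=169. Sum = 69 + 107 + 85 + 169 = 430.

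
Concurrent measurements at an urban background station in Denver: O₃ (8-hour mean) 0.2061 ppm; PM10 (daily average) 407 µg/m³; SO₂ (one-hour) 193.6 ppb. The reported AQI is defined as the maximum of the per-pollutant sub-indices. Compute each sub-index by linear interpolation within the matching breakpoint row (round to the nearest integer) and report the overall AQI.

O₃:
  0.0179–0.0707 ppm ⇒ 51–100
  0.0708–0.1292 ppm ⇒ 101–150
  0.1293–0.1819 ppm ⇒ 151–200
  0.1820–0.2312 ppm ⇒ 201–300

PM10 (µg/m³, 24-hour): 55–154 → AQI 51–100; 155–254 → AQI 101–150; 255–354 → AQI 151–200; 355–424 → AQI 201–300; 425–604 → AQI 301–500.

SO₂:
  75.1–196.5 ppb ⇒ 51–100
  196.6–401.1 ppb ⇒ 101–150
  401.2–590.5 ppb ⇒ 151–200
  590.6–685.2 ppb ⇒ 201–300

276

O₃: row 0.1820–0.2312 (AQI 201–300). (300−201)·(0.2061−0.1820)/(0.2312−0.1820) + 201 = 99·0.0241/0.0492 + 201 ≈ 249.49 → 249.
PM10: row 355–424 (AQI 201–300). (300−201)·(407−355)/(424−355) + 201 = 99·52/69 + 201 ≈ 275.61 → 276.
SO₂: 193.6 lies in 75.1–196.5, so I_lo=51, I_hi=100, C_lo=75.1, C_hi=196.5.
(100−51)/(196.5−75.1) × (193.6−75.1) + 51 = 49/121.4 × 118.5 + 51 ≈ 98.83 → 99.
Sub-indices: O₃→249, PM10→276, SO₂→99. Overall AQI = max = 276; dominant pollutant is PM10.
AQI 276: Very Unhealthy.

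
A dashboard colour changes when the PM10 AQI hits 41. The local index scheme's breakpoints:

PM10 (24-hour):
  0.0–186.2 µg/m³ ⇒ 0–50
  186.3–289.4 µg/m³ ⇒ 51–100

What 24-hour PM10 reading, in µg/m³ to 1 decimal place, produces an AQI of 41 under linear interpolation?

152.7

AQI 41 lies in the 0–50 band, which corresponds to 0.0–186.2 µg/m³.
C = 0.0 + (41−0)×(186.2−0.0)/(50−0) = 0.0 + 41×186.2/50 ≈ 152.684 µg/m³ → 152.7 µg/m³ to 1 dp.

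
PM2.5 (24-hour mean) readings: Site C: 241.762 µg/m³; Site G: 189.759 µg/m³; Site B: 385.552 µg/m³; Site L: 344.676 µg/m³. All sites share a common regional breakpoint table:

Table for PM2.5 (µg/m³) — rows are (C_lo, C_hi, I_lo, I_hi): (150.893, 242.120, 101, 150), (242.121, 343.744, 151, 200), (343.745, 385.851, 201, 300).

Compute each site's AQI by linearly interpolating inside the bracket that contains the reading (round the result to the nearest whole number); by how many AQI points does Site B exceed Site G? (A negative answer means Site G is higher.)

177

Site C: 241.762 ∈ [150.893, 242.120] ↔ index [101, 150].
101 + (241.762−150.893)·(150−101)/(242.120−150.893) = 101 + 90.869·49/91.227 ≈ 149.81, so AQI = 150.
Site G: row 150.893–242.120 (AQI 101–150). (150−101)·(189.759−150.893)/(242.120−150.893) + 101 = 49·38.866/91.227 + 101 ≈ 121.88 → 122.
Site B: row 343.745–385.851 (AQI 201–300). (300−201)·(385.552−343.745)/(385.851−343.745) + 201 = 99·41.807/42.106 + 201 ≈ 299.30 → 299.
Site L: 344.676 lies in 343.745–385.851, so I_lo=201, I_hi=300, C_lo=343.745, C_hi=385.851.
(300−201)/(385.851−343.745) × (344.676−343.745) + 201 = 99/42.106 × 0.931 + 201 ≈ 203.19 → 203.
AQIs: Site C=150, Site G=122, Site B=299, Site L=203. Site B (299) − Site G (122) = 177.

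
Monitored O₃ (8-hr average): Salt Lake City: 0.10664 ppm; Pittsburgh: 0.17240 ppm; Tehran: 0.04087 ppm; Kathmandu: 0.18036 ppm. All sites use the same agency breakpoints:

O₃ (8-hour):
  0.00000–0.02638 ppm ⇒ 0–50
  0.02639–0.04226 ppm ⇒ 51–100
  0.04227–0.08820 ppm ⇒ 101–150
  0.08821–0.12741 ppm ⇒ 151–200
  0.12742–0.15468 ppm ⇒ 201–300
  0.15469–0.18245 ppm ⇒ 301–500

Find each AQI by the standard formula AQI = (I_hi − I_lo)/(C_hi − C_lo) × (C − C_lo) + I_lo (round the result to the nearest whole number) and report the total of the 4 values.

Salt Lake City: 0.10664 lies in 0.08821–0.12741, so I_lo=151, I_hi=200, C_lo=0.08821, C_hi=0.12741.
(200−151)/(0.12741−0.08821) × (0.10664−0.08821) + 151 = 49/0.03920 × 0.01843 + 151 ≈ 174.04 → 174.
Pittsburgh: 0.17240 ∈ [0.15469, 0.18245] ↔ index [301, 500].
301 + (0.17240−0.15469)·(500−301)/(0.18245−0.15469) = 301 + 0.01771·199/0.02776 ≈ 427.96, so AQI = 428.
Tehran: 0.04087 ∈ [0.02639, 0.04226] ↔ index [51, 100].
51 + (0.04087−0.02639)·(100−51)/(0.04226−0.02639) = 51 + 0.01448·49/0.01587 ≈ 95.71, so AQI = 96.
Kathmandu: 0.18036 lies in 0.15469–0.18245, so I_lo=301, I_hi=500, C_lo=0.15469, C_hi=0.18245.
(500−301)/(0.18245−0.15469) × (0.18036−0.15469) + 301 = 199/0.02776 × 0.02567 + 301 ≈ 485.02 → 485.
AQIs: Salt Lake City=174, Pittsburgh=428, Tehran=96, Kathmandu=485. Sum = 174 + 428 + 96 + 485 = 1183.

1183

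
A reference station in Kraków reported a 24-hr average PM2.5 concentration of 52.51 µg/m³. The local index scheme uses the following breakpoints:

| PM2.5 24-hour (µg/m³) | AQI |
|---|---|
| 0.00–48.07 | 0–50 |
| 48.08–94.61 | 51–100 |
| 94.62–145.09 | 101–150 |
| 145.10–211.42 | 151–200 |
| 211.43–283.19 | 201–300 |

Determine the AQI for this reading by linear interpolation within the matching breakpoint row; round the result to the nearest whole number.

56

PM2.5: 52.51 ∈ [48.08, 94.61] ↔ index [51, 100].
51 + (52.51−48.08)·(100−51)/(94.61−48.08) = 51 + 4.43·49/46.53 ≈ 55.67, so AQI = 56.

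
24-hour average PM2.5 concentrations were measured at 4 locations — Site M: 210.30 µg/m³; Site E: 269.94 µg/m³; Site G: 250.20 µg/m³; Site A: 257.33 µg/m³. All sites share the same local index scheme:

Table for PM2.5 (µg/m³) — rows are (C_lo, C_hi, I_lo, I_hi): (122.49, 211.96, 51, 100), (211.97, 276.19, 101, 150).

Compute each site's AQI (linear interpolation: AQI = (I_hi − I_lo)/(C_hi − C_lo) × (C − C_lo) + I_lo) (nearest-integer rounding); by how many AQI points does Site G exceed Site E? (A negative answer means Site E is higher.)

-15

Site M 210.30: bracket 122.49–211.96 → index 51–100; slope 49/89.47, offset 87.81.
AQI = 51 + 49/89.47·87.81 ≈ 99.09 ⇒ 99.
Site E: row 211.97–276.19 (AQI 101–150). (150−101)·(269.94−211.97)/(276.19−211.97) + 101 = 49·57.97/64.22 + 101 ≈ 145.23 → 145.
Site G 250.20: bracket 211.97–276.19 → index 101–150; slope 49/64.22, offset 38.23.
AQI = 101 + 49/64.22·38.23 ≈ 130.17 ⇒ 130.
Site A: 257.33 ∈ [211.97, 276.19] ↔ index [101, 150].
101 + (257.33−211.97)·(150−101)/(276.19−211.97) = 101 + 45.36·49/64.22 ≈ 135.61, so AQI = 136.
AQIs: Site M=99, Site E=145, Site G=130, Site A=136. Site G (130) − Site E (145) = -15.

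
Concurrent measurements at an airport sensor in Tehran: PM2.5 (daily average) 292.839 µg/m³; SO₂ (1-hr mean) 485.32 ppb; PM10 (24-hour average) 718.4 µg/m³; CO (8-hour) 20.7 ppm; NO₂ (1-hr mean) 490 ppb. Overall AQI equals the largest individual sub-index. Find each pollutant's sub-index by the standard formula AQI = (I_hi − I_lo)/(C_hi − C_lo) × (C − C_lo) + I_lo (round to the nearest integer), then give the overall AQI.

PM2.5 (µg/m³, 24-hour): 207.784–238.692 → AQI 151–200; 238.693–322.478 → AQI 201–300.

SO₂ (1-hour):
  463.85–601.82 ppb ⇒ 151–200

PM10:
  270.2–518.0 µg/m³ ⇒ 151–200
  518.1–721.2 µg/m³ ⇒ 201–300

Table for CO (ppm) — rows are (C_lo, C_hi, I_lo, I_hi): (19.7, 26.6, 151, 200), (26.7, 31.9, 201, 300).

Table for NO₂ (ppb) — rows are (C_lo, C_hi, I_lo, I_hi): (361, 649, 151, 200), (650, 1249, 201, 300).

299

PM2.5: 292.839 lies in 238.693–322.478, so I_lo=201, I_hi=300, C_lo=238.693, C_hi=322.478.
(300−201)/(322.478−238.693) × (292.839−238.693) + 201 = 99/83.785 × 54.146 + 201 ≈ 264.98 → 265.
SO₂: 485.32 ∈ [463.85, 601.82] ↔ index [151, 200].
151 + (485.32−463.85)·(200−151)/(601.82−463.85) = 151 + 21.47·49/137.97 ≈ 158.63, so AQI = 159.
PM10: 718.4 ∈ [518.1, 721.2] ↔ index [201, 300].
201 + (718.4−518.1)·(300−201)/(721.2−518.1) = 201 + 200.3·99/203.1 ≈ 298.64, so AQI = 299.
CO: 20.7 ∈ [19.7, 26.6] ↔ index [151, 200].
151 + (20.7−19.7)·(200−151)/(26.6−19.7) = 151 + 1.0·49/6.9 ≈ 158.10, so AQI = 158.
NO₂: 490 lies in 361–649, so I_lo=151, I_hi=200, C_lo=361, C_hi=649.
(200−151)/(649−361) × (490−361) + 151 = 49/288 × 129 + 151 ≈ 172.95 → 173.
Sub-indices: PM2.5→265, SO₂→159, PM10→299, CO→158, NO₂→173. Overall AQI = max = 299; dominant pollutant is PM10.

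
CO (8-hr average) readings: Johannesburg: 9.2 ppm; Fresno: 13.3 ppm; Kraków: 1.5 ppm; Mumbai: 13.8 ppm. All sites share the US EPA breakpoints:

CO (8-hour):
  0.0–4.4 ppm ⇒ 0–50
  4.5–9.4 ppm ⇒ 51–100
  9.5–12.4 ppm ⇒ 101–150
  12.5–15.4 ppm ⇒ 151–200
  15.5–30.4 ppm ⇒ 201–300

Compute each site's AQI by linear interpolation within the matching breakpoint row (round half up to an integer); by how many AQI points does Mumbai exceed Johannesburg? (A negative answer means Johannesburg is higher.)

Johannesburg: row 4.5–9.4 (AQI 51–100). (100−51)·(9.2−4.5)/(9.4−4.5) + 51 = 49·4.7/4.9 + 51 ≈ 98.00 → 98.
Fresno: row 12.5–15.4 (AQI 151–200). (200−151)·(13.3−12.5)/(15.4−12.5) + 151 = 49·0.8/2.9 + 151 ≈ 164.52 → 165.
Kraków 1.5: bracket 0.0–4.4 → index 0–50; slope 50/4.4, offset 1.5.
AQI = 0 + 50/4.4·1.5 ≈ 17.05 ⇒ 17.
Mumbai: 13.8 lies in 12.5–15.4, so I_lo=151, I_hi=200, C_lo=12.5, C_hi=15.4.
(200−151)/(15.4−12.5) × (13.8−12.5) + 151 = 49/2.9 × 1.3 + 151 ≈ 172.97 → 173.
AQIs: Johannesburg=98, Fresno=165, Kraków=17, Mumbai=173. Mumbai (173) − Johannesburg (98) = 75.

75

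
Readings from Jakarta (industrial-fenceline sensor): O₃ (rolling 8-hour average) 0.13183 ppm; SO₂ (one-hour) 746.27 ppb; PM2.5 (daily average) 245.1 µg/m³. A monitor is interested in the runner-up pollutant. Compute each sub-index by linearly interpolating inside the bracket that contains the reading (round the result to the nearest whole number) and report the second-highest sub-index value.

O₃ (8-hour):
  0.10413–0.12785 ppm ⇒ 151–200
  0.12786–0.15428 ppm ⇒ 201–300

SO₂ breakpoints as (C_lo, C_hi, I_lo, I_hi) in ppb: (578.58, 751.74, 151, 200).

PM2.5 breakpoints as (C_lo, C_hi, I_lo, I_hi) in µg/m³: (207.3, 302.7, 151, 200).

O₃ 0.13183: bracket 0.12786–0.15428 → index 201–300; slope 99/0.02642, offset 0.00397.
AQI = 201 + 99/0.02642·0.00397 ≈ 215.88 ⇒ 216.
SO₂: 746.27 ∈ [578.58, 751.74] ↔ index [151, 200].
151 + (746.27−578.58)·(200−151)/(751.74−578.58) = 151 + 167.69·49/173.16 ≈ 198.45, so AQI = 198.
PM2.5 245.1: bracket 207.3–302.7 → index 151–200; slope 49/95.4, offset 37.8.
AQI = 151 + 49/95.4·37.8 ≈ 170.42 ⇒ 170.
Sub-indices: O₃→216, SO₂→198, PM2.5→170. Ranked high→low: 216, 198, 170. Second-highest sub-index = 198.

198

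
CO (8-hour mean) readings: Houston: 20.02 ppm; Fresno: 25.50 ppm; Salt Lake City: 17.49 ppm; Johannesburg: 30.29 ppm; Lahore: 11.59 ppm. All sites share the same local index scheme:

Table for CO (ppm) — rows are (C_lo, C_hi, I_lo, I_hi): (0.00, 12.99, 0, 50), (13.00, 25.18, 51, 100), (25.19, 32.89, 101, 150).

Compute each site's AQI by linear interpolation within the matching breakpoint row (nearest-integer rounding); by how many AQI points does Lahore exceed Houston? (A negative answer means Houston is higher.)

-34

Houston 20.02: bracket 13.00–25.18 → index 51–100; slope 49/12.18, offset 7.02.
AQI = 51 + 49/12.18·7.02 ≈ 79.24 ⇒ 79.
Fresno 25.50: bracket 25.19–32.89 → index 101–150; slope 49/7.70, offset 0.31.
AQI = 101 + 49/7.70·0.31 ≈ 102.97 ⇒ 103.
Salt Lake City: row 13.00–25.18 (AQI 51–100). (100−51)·(17.49−13.00)/(25.18−13.00) + 51 = 49·4.49/12.18 + 51 ≈ 69.06 → 69.
Johannesburg: row 25.19–32.89 (AQI 101–150). (150−101)·(30.29−25.19)/(32.89−25.19) + 101 = 49·5.10/7.70 + 101 ≈ 133.45 → 133.
Lahore 11.59: bracket 0.00–12.99 → index 0–50; slope 50/12.99, offset 11.59.
AQI = 0 + 50/12.99·11.59 ≈ 44.61 ⇒ 45.
AQIs: Houston=79, Fresno=103, Salt Lake City=69, Johannesburg=133, Lahore=45. Lahore (45) − Houston (79) = -34.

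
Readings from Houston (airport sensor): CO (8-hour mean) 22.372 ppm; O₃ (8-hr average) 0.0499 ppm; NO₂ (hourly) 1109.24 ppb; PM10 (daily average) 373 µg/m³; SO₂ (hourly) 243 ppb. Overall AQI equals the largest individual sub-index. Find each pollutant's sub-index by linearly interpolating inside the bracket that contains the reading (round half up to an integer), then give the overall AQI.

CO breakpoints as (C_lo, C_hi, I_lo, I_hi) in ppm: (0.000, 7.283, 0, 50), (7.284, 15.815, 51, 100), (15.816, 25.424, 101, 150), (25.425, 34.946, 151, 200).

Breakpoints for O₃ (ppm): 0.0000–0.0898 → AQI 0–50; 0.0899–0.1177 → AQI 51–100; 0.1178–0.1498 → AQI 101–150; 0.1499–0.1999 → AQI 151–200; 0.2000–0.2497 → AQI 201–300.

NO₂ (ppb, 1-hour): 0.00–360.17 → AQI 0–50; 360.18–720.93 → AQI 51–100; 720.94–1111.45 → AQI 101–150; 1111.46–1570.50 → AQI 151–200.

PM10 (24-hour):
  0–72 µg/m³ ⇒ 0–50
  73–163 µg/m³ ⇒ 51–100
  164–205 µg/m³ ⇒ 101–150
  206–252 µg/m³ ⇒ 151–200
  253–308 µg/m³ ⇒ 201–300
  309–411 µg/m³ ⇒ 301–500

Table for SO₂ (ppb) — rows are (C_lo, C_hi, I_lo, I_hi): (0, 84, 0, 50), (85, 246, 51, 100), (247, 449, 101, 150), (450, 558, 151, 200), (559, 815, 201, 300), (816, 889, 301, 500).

426

CO: row 15.816–25.424 (AQI 101–150). (150−101)·(22.372−15.816)/(25.424−15.816) + 101 = 49·6.556/9.608 + 101 ≈ 134.44 → 134.
O₃: 0.0499 lies in 0.0000–0.0898, so I_lo=0, I_hi=50, C_lo=0.0000, C_hi=0.0898.
(50−0)/(0.0898−0.0000) × (0.0499−0.0000) + 0 = 50/0.0898 × 0.0499 + 0 ≈ 27.78 → 28.
NO₂: 1109.24 ∈ [720.94, 1111.45] ↔ index [101, 150].
101 + (1109.24−720.94)·(150−101)/(1111.45−720.94) = 101 + 388.30·49/390.51 ≈ 149.72, so AQI = 150.
PM10 373: bracket 309–411 → index 301–500; slope 199/102, offset 64.
AQI = 301 + 199/102·64 ≈ 425.86 ⇒ 426.
SO₂: 243 ∈ [85, 246] ↔ index [51, 100].
51 + (243−85)·(100−51)/(246−85) = 51 + 158·49/161 ≈ 99.09, so AQI = 99.
Sub-indices: CO→134, O₃→28, NO₂→150, PM10→426, SO₂→99. Overall AQI = max = 426; dominant pollutant is PM10.
AQI 426: Hazardous.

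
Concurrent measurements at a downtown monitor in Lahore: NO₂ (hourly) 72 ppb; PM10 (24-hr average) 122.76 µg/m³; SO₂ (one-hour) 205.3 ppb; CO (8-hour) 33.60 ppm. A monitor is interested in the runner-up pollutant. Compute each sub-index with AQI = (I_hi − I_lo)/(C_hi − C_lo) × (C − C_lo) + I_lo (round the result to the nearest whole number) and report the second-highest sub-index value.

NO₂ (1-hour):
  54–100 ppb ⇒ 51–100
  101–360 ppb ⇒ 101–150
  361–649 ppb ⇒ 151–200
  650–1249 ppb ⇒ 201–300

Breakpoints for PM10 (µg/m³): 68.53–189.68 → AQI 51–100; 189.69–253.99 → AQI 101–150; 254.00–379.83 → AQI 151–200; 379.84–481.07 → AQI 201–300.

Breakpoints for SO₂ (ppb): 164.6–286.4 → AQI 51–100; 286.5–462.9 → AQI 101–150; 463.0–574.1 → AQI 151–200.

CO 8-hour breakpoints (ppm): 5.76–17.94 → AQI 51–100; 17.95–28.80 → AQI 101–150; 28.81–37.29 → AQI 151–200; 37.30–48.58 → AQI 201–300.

NO₂: 72 ∈ [54, 100] ↔ index [51, 100].
51 + (72−54)·(100−51)/(100−54) = 51 + 18·49/46 ≈ 70.17, so AQI = 70.
PM10 122.76: bracket 68.53–189.68 → index 51–100; slope 49/121.15, offset 54.23.
AQI = 51 + 49/121.15·54.23 ≈ 72.93 ⇒ 73.
SO₂: 205.3 ∈ [164.6, 286.4] ↔ index [51, 100].
51 + (205.3−164.6)·(100−51)/(286.4−164.6) = 51 + 40.7·49/121.8 ≈ 67.37, so AQI = 67.
CO: row 28.81–37.29 (AQI 151–200). (200−151)·(33.60−28.81)/(37.29−28.81) + 151 = 49·4.79/8.48 + 151 ≈ 178.68 → 179.
Sub-indices: NO₂→70, PM10→73, SO₂→67, CO→179. Ranked high→low: 179, 73, 70, 67. Second-highest sub-index = 73.

73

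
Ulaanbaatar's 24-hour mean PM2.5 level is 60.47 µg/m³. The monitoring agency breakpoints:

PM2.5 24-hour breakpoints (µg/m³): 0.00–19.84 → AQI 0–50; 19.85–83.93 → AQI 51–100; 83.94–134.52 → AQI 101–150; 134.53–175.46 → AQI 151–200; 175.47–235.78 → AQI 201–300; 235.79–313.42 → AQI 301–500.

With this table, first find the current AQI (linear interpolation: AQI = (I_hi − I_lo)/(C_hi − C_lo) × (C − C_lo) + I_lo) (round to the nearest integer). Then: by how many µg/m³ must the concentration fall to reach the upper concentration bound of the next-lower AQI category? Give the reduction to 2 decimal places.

40.63

PM2.5 60.47: bracket 19.85–83.93 → index 51–100; slope 49/64.08, offset 40.62.
AQI = 51 + 49/64.08·40.62 ≈ 82.06 ⇒ 82.
Current AQI 82 is in the Moderate range (51–100). The next-lower category tops out at AQI 50, whose upper concentration bound is 19.84 µg/m³.
Reduction needed = 60.47 − 19.84 = 40.63 µg/m³.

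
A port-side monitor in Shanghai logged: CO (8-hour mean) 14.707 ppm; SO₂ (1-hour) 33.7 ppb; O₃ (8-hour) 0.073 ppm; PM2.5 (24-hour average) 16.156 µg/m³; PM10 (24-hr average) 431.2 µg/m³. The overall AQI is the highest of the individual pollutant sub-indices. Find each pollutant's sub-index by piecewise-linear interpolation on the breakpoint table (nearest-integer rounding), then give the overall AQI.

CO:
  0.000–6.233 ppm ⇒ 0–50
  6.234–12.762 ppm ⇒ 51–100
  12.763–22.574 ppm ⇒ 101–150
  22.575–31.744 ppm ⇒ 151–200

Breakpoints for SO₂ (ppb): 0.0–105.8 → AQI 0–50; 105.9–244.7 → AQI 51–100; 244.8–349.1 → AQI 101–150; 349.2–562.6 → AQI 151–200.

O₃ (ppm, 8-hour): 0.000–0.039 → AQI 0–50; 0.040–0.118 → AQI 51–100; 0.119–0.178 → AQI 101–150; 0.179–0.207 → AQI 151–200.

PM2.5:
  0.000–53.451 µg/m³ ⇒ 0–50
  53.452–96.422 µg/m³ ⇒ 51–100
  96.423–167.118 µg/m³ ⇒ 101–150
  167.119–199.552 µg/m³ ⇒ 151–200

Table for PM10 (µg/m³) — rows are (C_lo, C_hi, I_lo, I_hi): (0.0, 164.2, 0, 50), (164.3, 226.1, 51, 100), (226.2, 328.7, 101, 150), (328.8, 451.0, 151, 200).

CO: row 12.763–22.574 (AQI 101–150). (150−101)·(14.707−12.763)/(22.574−12.763) + 101 = 49·1.944/9.811 + 101 ≈ 110.71 → 111.
SO₂: 33.7 ∈ [0.0, 105.8] ↔ index [0, 50].
0 + (33.7−0.0)·(50−0)/(105.8−0.0) = 0 + 33.7·50/105.8 ≈ 15.93, so AQI = 16.
O₃ 0.073: bracket 0.040–0.118 → index 51–100; slope 49/0.078, offset 0.033.
AQI = 51 + 49/0.078·0.033 ≈ 71.73 ⇒ 72.
PM2.5 16.156: bracket 0.000–53.451 → index 0–50; slope 50/53.451, offset 16.156.
AQI = 0 + 50/53.451·16.156 ≈ 15.11 ⇒ 15.
PM10: 431.2 ∈ [328.8, 451.0] ↔ index [151, 200].
151 + (431.2−328.8)·(200−151)/(451.0−328.8) = 151 + 102.4·49/122.2 ≈ 192.06, so AQI = 192.
Sub-indices: CO→111, SO₂→16, O₃→72, PM2.5→15, PM10→192. Overall AQI = max = 192; dominant pollutant is PM10.
AQI 192: Unhealthy.

192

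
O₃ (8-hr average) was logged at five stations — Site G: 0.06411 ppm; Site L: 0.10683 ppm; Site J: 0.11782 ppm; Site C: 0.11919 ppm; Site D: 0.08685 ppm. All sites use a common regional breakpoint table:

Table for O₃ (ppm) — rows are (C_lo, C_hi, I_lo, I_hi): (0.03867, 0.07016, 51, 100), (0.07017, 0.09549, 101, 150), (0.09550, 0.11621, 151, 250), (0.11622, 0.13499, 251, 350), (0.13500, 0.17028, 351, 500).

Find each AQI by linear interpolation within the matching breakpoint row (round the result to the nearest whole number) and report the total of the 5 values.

955

Site G: 0.06411 lies in 0.03867–0.07016, so I_lo=51, I_hi=100, C_lo=0.03867, C_hi=0.07016.
(100−51)/(0.07016−0.03867) × (0.06411−0.03867) + 51 = 49/0.03149 × 0.02544 + 51 ≈ 90.59 → 91.
Site L: row 0.09550–0.11621 (AQI 151–250). (250−151)·(0.10683−0.09550)/(0.11621−0.09550) + 151 = 99·0.01133/0.02071 + 151 ≈ 205.16 → 205.
Site J 0.11782: bracket 0.11622–0.13499 → index 251–350; slope 99/0.01877, offset 0.00160.
AQI = 251 + 99/0.01877·0.00160 ≈ 259.44 ⇒ 259.
Site C: 0.11919 ∈ [0.11622, 0.13499] ↔ index [251, 350].
251 + (0.11919−0.11622)·(350−251)/(0.13499−0.11622) = 251 + 0.00297·99/0.01877 ≈ 266.66, so AQI = 267.
Site D: 0.08685 ∈ [0.07017, 0.09549] ↔ index [101, 150].
101 + (0.08685−0.07017)·(150−101)/(0.09549−0.07017) = 101 + 0.01668·49/0.02532 ≈ 133.28, so AQI = 133.
AQIs: Site G=91, Site L=205, Site J=259, Site C=267, Site D=133. Sum = 91 + 205 + 259 + 267 + 133 = 955.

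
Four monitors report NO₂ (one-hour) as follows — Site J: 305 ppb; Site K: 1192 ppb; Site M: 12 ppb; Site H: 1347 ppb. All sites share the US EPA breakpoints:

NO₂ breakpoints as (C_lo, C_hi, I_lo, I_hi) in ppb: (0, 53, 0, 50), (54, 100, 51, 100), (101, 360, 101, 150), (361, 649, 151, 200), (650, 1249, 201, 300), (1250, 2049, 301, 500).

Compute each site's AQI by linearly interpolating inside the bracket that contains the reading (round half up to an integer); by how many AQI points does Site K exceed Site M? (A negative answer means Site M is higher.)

280

Site J: 305 ∈ [101, 360] ↔ index [101, 150].
101 + (305−101)·(150−101)/(360−101) = 101 + 204·49/259 ≈ 139.59, so AQI = 140.
Site K: 1192 lies in 650–1249, so I_lo=201, I_hi=300, C_lo=650, C_hi=1249.
(300−201)/(1249−650) × (1192−650) + 201 = 99/599 × 542 + 201 ≈ 290.58 → 291.
Site M: row 0–53 (AQI 0–50). (50−0)·(12−0)/(53−0) + 0 = 50·12/53 + 0 ≈ 11.32 → 11.
Site H: row 1250–2049 (AQI 301–500). (500−301)·(1347−1250)/(2049−1250) + 301 = 199·97/799 + 301 ≈ 325.16 → 325.
AQIs: Site J=140, Site K=291, Site M=11, Site H=325. Site K (291) − Site M (11) = 280.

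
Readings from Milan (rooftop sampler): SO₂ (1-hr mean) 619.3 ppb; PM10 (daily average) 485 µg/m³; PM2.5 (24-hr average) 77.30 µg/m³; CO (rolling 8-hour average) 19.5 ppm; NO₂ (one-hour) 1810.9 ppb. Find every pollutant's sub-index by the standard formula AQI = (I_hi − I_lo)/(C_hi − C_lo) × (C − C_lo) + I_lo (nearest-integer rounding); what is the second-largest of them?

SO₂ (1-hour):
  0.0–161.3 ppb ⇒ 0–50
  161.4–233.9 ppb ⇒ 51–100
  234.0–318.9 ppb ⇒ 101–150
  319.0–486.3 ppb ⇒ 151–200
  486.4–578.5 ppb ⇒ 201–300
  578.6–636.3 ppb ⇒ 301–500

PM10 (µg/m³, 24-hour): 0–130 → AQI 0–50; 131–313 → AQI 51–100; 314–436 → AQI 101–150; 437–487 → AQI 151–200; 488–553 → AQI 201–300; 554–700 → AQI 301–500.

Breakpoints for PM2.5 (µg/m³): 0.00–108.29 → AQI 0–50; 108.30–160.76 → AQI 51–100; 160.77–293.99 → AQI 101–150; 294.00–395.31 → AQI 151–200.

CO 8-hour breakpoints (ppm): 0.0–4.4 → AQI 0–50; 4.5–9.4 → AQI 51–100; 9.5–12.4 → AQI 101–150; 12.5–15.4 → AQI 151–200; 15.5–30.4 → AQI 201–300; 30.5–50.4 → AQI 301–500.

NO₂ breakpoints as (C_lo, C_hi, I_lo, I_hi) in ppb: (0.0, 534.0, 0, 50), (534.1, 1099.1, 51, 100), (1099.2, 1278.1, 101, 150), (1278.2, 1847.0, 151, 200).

SO₂: 619.3 ∈ [578.6, 636.3] ↔ index [301, 500].
301 + (619.3−578.6)·(500−301)/(636.3−578.6) = 301 + 40.7·199/57.7 ≈ 441.37, so AQI = 441.
PM10: 485 lies in 437–487, so I_lo=151, I_hi=200, C_lo=437, C_hi=487.
(200−151)/(487−437) × (485−437) + 151 = 49/50 × 48 + 151 ≈ 198.04 → 198.
PM2.5 77.30: bracket 0.00–108.29 → index 0–50; slope 50/108.29, offset 77.30.
AQI = 0 + 50/108.29·77.30 ≈ 35.69 ⇒ 36.
CO 19.5: bracket 15.5–30.4 → index 201–300; slope 99/14.9, offset 4.0.
AQI = 201 + 99/14.9·4.0 ≈ 227.58 ⇒ 228.
NO₂: 1810.9 ∈ [1278.2, 1847.0] ↔ index [151, 200].
151 + (1810.9−1278.2)·(200−151)/(1847.0−1278.2) = 151 + 532.7·49/568.8 ≈ 196.89, so AQI = 197.
Sub-indices: SO₂→441, PM10→198, PM2.5→36, CO→228, NO₂→197. Ranked high→low: 441, 228, 198, 197, 36. Second-highest sub-index = 228.

228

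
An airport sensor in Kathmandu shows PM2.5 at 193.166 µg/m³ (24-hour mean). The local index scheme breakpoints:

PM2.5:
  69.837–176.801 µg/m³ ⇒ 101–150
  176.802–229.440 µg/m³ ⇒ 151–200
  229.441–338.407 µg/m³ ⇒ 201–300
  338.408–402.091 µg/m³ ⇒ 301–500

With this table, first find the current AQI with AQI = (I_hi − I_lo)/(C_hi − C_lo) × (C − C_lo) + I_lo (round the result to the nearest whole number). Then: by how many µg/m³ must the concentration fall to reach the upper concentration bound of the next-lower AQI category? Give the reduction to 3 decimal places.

PM2.5: row 176.802–229.440 (AQI 151–200). (200−151)·(193.166−176.802)/(229.440−176.802) + 151 = 49·16.364/52.638 + 151 ≈ 166.23 → 166.
Current AQI 166 is in the Unhealthy range (151–200). The next-lower category tops out at AQI 150, whose upper concentration bound is 176.801 µg/m³.
Reduction needed = 193.166 − 176.801 = 16.365 µg/m³.

16.365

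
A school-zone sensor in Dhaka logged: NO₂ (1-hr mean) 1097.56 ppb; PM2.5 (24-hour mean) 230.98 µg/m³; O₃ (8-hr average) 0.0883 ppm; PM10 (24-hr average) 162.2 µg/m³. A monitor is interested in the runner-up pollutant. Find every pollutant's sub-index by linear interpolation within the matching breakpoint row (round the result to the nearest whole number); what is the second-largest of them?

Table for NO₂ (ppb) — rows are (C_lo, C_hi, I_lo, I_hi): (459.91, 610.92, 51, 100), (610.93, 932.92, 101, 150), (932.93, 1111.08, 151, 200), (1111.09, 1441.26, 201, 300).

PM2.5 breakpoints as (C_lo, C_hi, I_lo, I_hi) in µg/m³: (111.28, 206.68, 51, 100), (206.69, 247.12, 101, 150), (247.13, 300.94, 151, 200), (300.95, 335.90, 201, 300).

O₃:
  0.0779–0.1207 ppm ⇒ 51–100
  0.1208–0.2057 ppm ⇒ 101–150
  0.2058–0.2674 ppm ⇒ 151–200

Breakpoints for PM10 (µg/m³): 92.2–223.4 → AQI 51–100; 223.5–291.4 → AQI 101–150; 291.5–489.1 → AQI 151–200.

130

NO₂: 1097.56 lies in 932.93–1111.08, so I_lo=151, I_hi=200, C_lo=932.93, C_hi=1111.08.
(200−151)/(1111.08−932.93) × (1097.56−932.93) + 151 = 49/178.15 × 164.63 + 151 ≈ 196.28 → 196.
PM2.5: 230.98 lies in 206.69–247.12, so I_lo=101, I_hi=150, C_lo=206.69, C_hi=247.12.
(150−101)/(247.12−206.69) × (230.98−206.69) + 101 = 49/40.43 × 24.29 + 101 ≈ 130.44 → 130.
O₃: 0.0883 lies in 0.0779–0.1207, so I_lo=51, I_hi=100, C_lo=0.0779, C_hi=0.1207.
(100−51)/(0.1207−0.0779) × (0.0883−0.0779) + 51 = 49/0.0428 × 0.0104 + 51 ≈ 62.91 → 63.
PM10 162.2: bracket 92.2–223.4 → index 51–100; slope 49/131.2, offset 70.0.
AQI = 51 + 49/131.2·70.0 ≈ 77.14 ⇒ 77.
Sub-indices: NO₂→196, PM2.5→130, O₃→63, PM10→77. Ranked high→low: 196, 130, 77, 63. Second-highest sub-index = 130.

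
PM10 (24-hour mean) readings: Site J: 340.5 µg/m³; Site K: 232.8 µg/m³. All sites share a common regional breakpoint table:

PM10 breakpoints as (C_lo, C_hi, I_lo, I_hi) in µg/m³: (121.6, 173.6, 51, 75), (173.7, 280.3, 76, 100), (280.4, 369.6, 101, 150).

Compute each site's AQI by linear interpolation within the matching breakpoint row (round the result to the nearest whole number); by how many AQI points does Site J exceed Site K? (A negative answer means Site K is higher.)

Site J 340.5: bracket 280.4–369.6 → index 101–150; slope 49/89.2, offset 60.1.
AQI = 101 + 49/89.2·60.1 ≈ 134.01 ⇒ 134.
Site K 232.8: bracket 173.7–280.3 → index 76–100; slope 24/106.6, offset 59.1.
AQI = 76 + 24/106.6·59.1 ≈ 89.31 ⇒ 89.
AQIs: Site J=134, Site K=89. Site J (134) − Site K (89) = 45.

45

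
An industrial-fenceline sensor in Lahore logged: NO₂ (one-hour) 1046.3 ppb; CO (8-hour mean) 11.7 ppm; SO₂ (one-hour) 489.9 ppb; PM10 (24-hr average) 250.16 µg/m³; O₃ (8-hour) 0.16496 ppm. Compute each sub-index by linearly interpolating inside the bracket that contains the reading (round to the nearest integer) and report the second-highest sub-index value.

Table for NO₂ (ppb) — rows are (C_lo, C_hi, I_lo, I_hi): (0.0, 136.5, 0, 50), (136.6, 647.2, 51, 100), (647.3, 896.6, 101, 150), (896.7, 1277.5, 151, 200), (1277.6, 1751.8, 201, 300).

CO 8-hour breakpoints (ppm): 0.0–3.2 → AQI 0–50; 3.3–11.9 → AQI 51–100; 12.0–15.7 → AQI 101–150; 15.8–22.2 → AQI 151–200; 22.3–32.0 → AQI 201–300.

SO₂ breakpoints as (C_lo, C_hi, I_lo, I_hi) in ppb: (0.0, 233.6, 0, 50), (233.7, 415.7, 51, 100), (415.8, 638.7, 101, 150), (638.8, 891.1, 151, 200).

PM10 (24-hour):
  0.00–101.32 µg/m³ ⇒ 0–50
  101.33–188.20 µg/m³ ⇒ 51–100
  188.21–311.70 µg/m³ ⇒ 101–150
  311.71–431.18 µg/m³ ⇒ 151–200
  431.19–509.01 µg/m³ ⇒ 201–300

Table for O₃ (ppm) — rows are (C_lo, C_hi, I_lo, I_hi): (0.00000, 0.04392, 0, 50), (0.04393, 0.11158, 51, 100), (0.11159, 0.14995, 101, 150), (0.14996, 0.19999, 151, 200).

NO₂: 1046.3 ∈ [896.7, 1277.5] ↔ index [151, 200].
151 + (1046.3−896.7)·(200−151)/(1277.5−896.7) = 151 + 149.6·49/380.8 ≈ 170.25, so AQI = 170.
CO: 11.7 lies in 3.3–11.9, so I_lo=51, I_hi=100, C_lo=3.3, C_hi=11.9.
(100−51)/(11.9−3.3) × (11.7−3.3) + 51 = 49/8.6 × 8.4 + 51 ≈ 98.86 → 99.
SO₂ 489.9: bracket 415.8–638.7 → index 101–150; slope 49/222.9, offset 74.1.
AQI = 101 + 49/222.9·74.1 ≈ 117.29 ⇒ 117.
PM10: row 188.21–311.70 (AQI 101–150). (150−101)·(250.16−188.21)/(311.70−188.21) + 101 = 49·61.95/123.49 + 101 ≈ 125.58 → 126.
O₃ 0.16496: bracket 0.14996–0.19999 → index 151–200; slope 49/0.05003, offset 0.01500.
AQI = 151 + 49/0.05003·0.01500 ≈ 165.69 ⇒ 166.
Sub-indices: NO₂→170, CO→99, SO₂→117, PM10→126, O₃→166. Ranked high→low: 170, 166, 126, 117, 99. Second-highest sub-index = 166.

166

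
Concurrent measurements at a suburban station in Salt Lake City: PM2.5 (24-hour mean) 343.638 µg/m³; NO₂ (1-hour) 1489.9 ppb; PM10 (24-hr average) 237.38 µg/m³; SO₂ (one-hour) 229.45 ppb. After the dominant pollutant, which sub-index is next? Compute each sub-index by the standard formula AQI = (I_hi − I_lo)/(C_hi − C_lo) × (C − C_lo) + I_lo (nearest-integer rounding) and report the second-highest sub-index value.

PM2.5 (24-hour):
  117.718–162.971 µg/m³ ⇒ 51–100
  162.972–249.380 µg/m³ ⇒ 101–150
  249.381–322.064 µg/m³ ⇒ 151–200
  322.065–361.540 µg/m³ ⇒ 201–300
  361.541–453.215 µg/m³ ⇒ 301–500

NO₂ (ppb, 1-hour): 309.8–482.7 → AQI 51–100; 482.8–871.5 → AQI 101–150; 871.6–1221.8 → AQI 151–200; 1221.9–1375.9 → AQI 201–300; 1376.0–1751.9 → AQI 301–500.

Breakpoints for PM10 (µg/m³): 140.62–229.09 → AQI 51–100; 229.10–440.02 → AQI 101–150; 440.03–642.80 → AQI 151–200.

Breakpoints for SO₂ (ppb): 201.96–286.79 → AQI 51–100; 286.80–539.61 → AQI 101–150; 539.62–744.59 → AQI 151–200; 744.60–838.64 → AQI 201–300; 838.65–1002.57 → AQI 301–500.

255

PM2.5: row 322.065–361.540 (AQI 201–300). (300−201)·(343.638−322.065)/(361.540−322.065) + 201 = 99·21.573/39.475 + 201 ≈ 255.10 → 255.
NO₂: row 1376.0–1751.9 (AQI 301–500). (500−301)·(1489.9−1376.0)/(1751.9−1376.0) + 301 = 199·113.9/375.9 + 301 ≈ 361.30 → 361.
PM10: row 229.10–440.02 (AQI 101–150). (150−101)·(237.38−229.10)/(440.02−229.10) + 101 = 49·8.28/210.92 + 101 ≈ 102.92 → 103.
SO₂: 229.45 lies in 201.96–286.79, so I_lo=51, I_hi=100, C_lo=201.96, C_hi=286.79.
(100−51)/(286.79−201.96) × (229.45−201.96) + 51 = 49/84.83 × 27.49 + 51 ≈ 66.88 → 67.
Sub-indices: PM2.5→255, NO₂→361, PM10→103, SO₂→67. Ranked high→low: 361, 255, 103, 67. Second-highest sub-index = 255.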